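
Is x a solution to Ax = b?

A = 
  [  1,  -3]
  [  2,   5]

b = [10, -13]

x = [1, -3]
Yes

Ax = [10, -13] = b ✓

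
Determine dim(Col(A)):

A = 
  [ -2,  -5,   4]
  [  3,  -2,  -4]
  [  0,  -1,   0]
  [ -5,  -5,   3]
dim(Col(A)) = 3

Row reduce:
R2 → R2 + (3/2)·R1
R4 → R4 - (5/2)·R1
R3 → R3 - (2/19)·R2
R4 → R4 + (15/19)·R2
R4 → R4 - (103/4)·R3
REF = 
  [   -2,    -5,     4]
  [    0, -19/2,     2]
  [    0,     0, -4/19]
  [    0,     0,     0]
Pivot columns: 1, 2, 3 → 3 pivots.
dim(Col(A)) = number of pivot columns = 3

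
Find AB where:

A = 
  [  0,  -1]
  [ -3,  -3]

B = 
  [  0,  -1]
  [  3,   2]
A is 2×2 and B is 2×2, so AB is 2×2. Each entry is (row of A)·(column of B):
AB[1,1] = (0)(0) + (-1)(3) = -3
AB[1,2] = (0)(-1) + (-1)(2) = -2
AB[2,1] = (-3)(0) + (-3)(3) = -9
AB[2,2] = (-3)(-1) + (-3)(2) = -3

AB = 
  [ -3,  -2]
  [ -9,  -3]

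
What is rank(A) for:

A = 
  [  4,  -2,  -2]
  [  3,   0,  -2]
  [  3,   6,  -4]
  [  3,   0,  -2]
Row reduce:
R2 → R2 - (3/4)·R1
R3 → R3 - (3/4)·R1
R4 → R4 - (3/4)·R1
R3 → R3 - (5)·R2
R4 → R4 - (1)·R2
REF = 
  [   4,   -2,   -2]
  [   0,  3/2, -1/2]
  [   0,    0,    0]
  [   0,    0,    0]
Pivot columns: 1, 2 → 2 pivots.

rank(A) = 2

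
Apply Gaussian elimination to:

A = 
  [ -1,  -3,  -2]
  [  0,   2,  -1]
Row operations:
No row operations needed (already in echelon form).

Resulting echelon form:
REF = 
  [ -1,  -3,  -2]
  [  0,   2,  -1]

Rank = 2 (number of non-zero pivot rows).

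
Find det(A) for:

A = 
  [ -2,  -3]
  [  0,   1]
For a 2×2 matrix, det = ad - bc = (-2)(1) - (-3)(0) = -2

det(A) = -2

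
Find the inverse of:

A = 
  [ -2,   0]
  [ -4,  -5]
det(A) = (-2)(-5) - (0)(-4) = 10
For a 2×2 matrix, A⁻¹ = (1/det(A)) · [[d, -b], [-c, a]]
    = (1/10) · [[-5, 0], [4, -2]]

A⁻¹ = 
  [-1/2,    0]
  [ 2/5, -1/5]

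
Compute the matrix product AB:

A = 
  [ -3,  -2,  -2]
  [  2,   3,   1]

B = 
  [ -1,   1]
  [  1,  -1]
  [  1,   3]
A is 2×3 and B is 3×2, so AB is 2×2. Each entry is (row of A)·(column of B):
AB[1,1] = (-3)(-1) + (-2)(1) + (-2)(1) = -1
AB[1,2] = (-3)(1) + (-2)(-1) + (-2)(3) = -7
AB[2,1] = (2)(-1) + (3)(1) + (1)(1) = 2
AB[2,2] = (2)(1) + (3)(-1) + (1)(3) = 2

AB = 
  [ -1,  -7]
  [  2,   2]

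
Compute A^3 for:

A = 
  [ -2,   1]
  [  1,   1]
A^3 = 
  [-11,   4]
  [  4,   1]

A² = A·A:
A²[1,1] = (-2)(-2) + (1)(1) = 5
A²[1,2] = (-2)(1) + (1)(1) = -1
A²[2,1] = (1)(-2) + (1)(1) = -1
A²[2,2] = (1)(1) + (1)(1) = 2
A² = 
  [  5,  -1]
  [ -1,   2]

A^3 = A^2·A:
A^3[1,1] = (5)(-2) + (-1)(1) = -11
A^3[1,2] = (5)(1) + (-1)(1) = 4
A^3[2,1] = (-1)(-2) + (2)(1) = 4
A^3[2,2] = (-1)(1) + (2)(1) = 1
A^3 = 
  [-11,   4]
  [  4,   1]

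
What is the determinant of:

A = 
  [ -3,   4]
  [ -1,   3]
-5

For a 2×2 matrix, det = ad - bc = (-3)(3) - (4)(-1) = -5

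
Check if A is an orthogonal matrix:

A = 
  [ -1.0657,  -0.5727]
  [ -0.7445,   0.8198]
No

AᵀA = 
  [  1.6900,   0]
  [  0,   1.0001]
≠ I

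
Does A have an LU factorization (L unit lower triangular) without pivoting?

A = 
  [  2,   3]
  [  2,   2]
Yes.
A[1,1] = 2 ≠ 0, so Gaussian elimination proceeds without a row swap: multiplier ℓ₂₁ = (2)/(2) = 1, and U[2,2] = 2 - (1)(3) = -1.
L = 
  [  1,   0]
  [  1,   1]
U = 
  [  2,   3]
  [  0,  -1]
Check row 2 of LU: [(1)(2), (1)(3) + (-1)] = [2, 2] = row 2 of A ✓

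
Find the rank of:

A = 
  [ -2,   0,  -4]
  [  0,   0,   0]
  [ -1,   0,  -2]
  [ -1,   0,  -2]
Row reduce:
R3 → R3 - (1/2)·R1
R4 → R4 - (1/2)·R1
REF = 
  [ -2,   0,  -4]
  [  0,   0,   0]
  [  0,   0,   0]
  [  0,   0,   0]
Pivot columns: 1 → 1 pivot.

rank(A) = 1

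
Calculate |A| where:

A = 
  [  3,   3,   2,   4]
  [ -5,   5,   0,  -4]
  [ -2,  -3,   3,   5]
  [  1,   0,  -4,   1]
1022

Cofactor expansion along row 1: det(A) = a₁₁M₁₁ - a₁₂M₁₂ + a₁₃M₁₃ - a₁₄M₁₄

M₁₁ = det[[5, 0, -4]; [-3, 3, 5]; [0, -4, 1]]
  = (5)·((3)(1) - (5)(-4)) - (0)·((-3)(1) - (5)(0)) + (-4)·((-3)(-4) - (3)(0))
  = (5)(23) - (0)(-3) + (-4)(12)
  = 67
M₁₂ = det[[-5, 0, -4]; [-2, 3, 5]; [1, -4, 1]]
  = (-5)·((3)(1) - (5)(-4)) - (0)·((-2)(1) - (5)(1)) + (-4)·((-2)(-4) - (3)(1))
  = (-5)(23) - (0)(-7) + (-4)(5)
  = -135
M₁₃ = det[[-5, 5, -4]; [-2, -3, 5]; [1, 0, 1]]
  = (-5)·((-3)(1) - (5)(0)) - (5)·((-2)(1) - (5)(1)) + (-4)·((-2)(0) - (-3)(1))
  = (-5)(-3) - (5)(-7) + (-4)(3)
  = 38
M₁₄ = det[[-5, 5, 0]; [-2, -3, 3]; [1, 0, -4]]
  = (-5)·((-3)(-4) - (3)(0)) - (5)·((-2)(-4) - (3)(1)) + (0)·((-2)(0) - (-3)(1))
  = (-5)(12) - (5)(5) + (0)(3)
  = -85

det(A) = (3)(67) - (3)(-135) + (2)(38) - (4)(-85) = 1022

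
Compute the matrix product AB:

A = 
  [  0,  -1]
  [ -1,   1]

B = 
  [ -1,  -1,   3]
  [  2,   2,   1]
AB = 
  [ -2,  -2,  -1]
  [  3,   3,  -2]

A is 2×2 and B is 2×3, so AB is 2×3. Each entry is (row of A)·(column of B):
AB[1,1] = (0)(-1) + (-1)(2) = -2
AB[1,2] = (0)(-1) + (-1)(2) = -2
AB[1,3] = (0)(3) + (-1)(1) = -1
AB[2,1] = (-1)(-1) + (1)(2) = 3
AB[2,2] = (-1)(-1) + (1)(2) = 3
AB[2,3] = (-1)(3) + (1)(1) = -2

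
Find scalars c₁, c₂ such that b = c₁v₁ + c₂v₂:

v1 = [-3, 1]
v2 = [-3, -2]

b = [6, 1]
c1 = -1, c2 = -1

b = -1·v1 + -1·v2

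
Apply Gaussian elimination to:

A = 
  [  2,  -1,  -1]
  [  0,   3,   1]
Row operations:
No row operations needed (already in echelon form).

Resulting echelon form:
REF = 
  [  2,  -1,  -1]
  [  0,   3,   1]

Rank = 2 (number of non-zero pivot rows).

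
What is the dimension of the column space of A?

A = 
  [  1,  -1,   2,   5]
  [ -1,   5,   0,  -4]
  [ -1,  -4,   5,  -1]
dim(Col(A)) = 3

Row reduce:
R2 → R2 + (1)·R1
R3 → R3 + (1)·R1
R3 → R3 + (5/4)·R2
REF = 
  [   1,   -1,    2,    5]
  [   0,    4,    2,    1]
  [   0,    0, 19/2, 21/4]
Pivot columns: 1, 2, 3 → 3 pivots.
dim(Col(A)) = number of pivot columns = 3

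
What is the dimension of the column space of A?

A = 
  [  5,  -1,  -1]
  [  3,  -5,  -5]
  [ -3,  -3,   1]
Row reduce:
R2 → R2 - (3/5)·R1
R3 → R3 + (3/5)·R1
R3 → R3 - (9/11)·R2
REF = 
  [    5,    -1,    -1]
  [    0, -22/5, -22/5]
  [    0,     0,     4]
Pivot columns: 1, 2, 3 → 3 pivots.
dim(Col(A)) = number of pivot columns = 3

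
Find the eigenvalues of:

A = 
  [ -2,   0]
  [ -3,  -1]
tr(A) = -3, det(A) = 2
Characteristic polynomial: λ² - tr(A)λ + det(A) = λ² + 3λ + 2
λ² + 3λ + 2 = (λ + 2)(λ + 1)

λ = -1, -2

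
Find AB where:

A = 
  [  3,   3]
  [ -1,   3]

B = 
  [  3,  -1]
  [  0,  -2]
AB = 
  [  9,  -9]
  [ -3,  -5]

A is 2×2 and B is 2×2, so AB is 2×2. Each entry is (row of A)·(column of B):
AB[1,1] = (3)(3) + (3)(0) = 9
AB[1,2] = (3)(-1) + (3)(-2) = -9
AB[2,1] = (-1)(3) + (3)(0) = -3
AB[2,2] = (-1)(-1) + (3)(-2) = -5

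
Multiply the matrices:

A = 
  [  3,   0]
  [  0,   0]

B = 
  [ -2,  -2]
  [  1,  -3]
AB = 
  [ -6,  -6]
  [  0,   0]

A is 2×2 and B is 2×2, so AB is 2×2. Each entry is (row of A)·(column of B):
AB[1,1] = (3)(-2) + (0)(1) = -6
AB[1,2] = (3)(-2) + (0)(-3) = -6
AB[2,1] = (0)(-2) + (0)(1) = 0
AB[2,2] = (0)(-2) + (0)(-3) = 0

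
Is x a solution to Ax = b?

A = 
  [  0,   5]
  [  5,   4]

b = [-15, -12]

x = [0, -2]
No

Ax = [-10, -8] ≠ b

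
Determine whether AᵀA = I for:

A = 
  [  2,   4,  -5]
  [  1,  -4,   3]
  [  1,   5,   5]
No

AᵀA = 
  [  6,   9,  -2]
  [  9,  57,  -7]
  [ -2,  -7,  59]
≠ I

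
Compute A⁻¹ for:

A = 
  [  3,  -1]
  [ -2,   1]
det(A) = (3)(1) - (-1)(-2) = 1
For a 2×2 matrix, A⁻¹ = (1/det(A)) · [[d, -b], [-c, a]]
    = (1) · [[1, 1], [2, 3]]

A⁻¹ = 
  [  1,   1]
  [  2,   3]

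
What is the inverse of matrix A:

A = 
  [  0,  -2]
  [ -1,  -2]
det(A) = (0)(-2) - (-2)(-1) = -2
For a 2×2 matrix, A⁻¹ = (1/det(A)) · [[d, -b], [-c, a]]
    = (-1/2) · [[-2, 2], [1, 0]]

A⁻¹ = 
  [   1,   -1]
  [-1/2,    0]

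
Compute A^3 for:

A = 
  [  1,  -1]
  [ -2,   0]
A² = A·A:
A²[1,1] = (1)(1) + (-1)(-2) = 3
A²[1,2] = (1)(-1) + (-1)(0) = -1
A²[2,1] = (-2)(1) + (0)(-2) = -2
A²[2,2] = (-2)(-1) + (0)(0) = 2
A² = 
  [  3,  -1]
  [ -2,   2]

A^3 = A^2·A:
A^3[1,1] = (3)(1) + (-1)(-2) = 5
A^3[1,2] = (3)(-1) + (-1)(0) = -3
A^3[2,1] = (-2)(1) + (2)(-2) = -6
A^3[2,2] = (-2)(-1) + (2)(0) = 2
A^3 = 
  [  5,  -3]
  [ -6,   2]

Therefore
A^3 = 
  [  5,  -3]
  [ -6,   2]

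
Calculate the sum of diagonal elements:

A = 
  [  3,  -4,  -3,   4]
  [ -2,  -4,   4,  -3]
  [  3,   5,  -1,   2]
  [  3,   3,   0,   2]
0

tr(A) = 3 + -4 + -1 + 2 = 0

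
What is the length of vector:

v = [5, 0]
5

||v||₂ = √((5)² + (0)²) = √25 = 5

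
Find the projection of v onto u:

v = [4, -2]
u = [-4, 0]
proj_u(v) = [4, 0]

v·u = (4)(-4) + (-2)(0) = -16
u·u = (-4)² + (0)² = 16
proj_u(v) = (v·u / u·u) × u = (-16/16) × u = (-1) × u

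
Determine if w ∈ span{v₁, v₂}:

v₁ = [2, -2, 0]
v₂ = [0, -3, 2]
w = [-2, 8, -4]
Yes

Form the augmented matrix and row-reduce:
[v₁|v₂|w] = 
  [  2,   0,  -2]
  [ -2,  -3,   8]
  [  0,   2,  -4]
R2 → R2 + (1)·R1
R3 → R3 + (2/3)·R2
REF = 
  [  2,   0,  -2]
  [  0,  -3,   6]
  [  0,   0,   0]

No row of the form [0 0 | nonzero], so the system is consistent. Back-substitution gives c₁ = -1, c₂ = -2: w = (-1)·v₁ + (-2)·v₂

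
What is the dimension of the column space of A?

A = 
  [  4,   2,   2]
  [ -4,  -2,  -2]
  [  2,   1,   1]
Row reduce:
R2 → R2 + (1)·R1
R3 → R3 - (1/2)·R1
REF = 
  [  4,   2,   2]
  [  0,   0,   0]
  [  0,   0,   0]
Pivot columns: 1 → 1 pivot.
dim(Col(A)) = number of pivot columns = 1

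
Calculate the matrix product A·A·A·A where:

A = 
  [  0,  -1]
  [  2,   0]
A² = A·A:
A²[1,1] = (0)(0) + (-1)(2) = -2
A²[1,2] = (0)(-1) + (-1)(0) = 0
A²[2,1] = (2)(0) + (0)(2) = 0
A²[2,2] = (2)(-1) + (0)(0) = -2
A² = 
  [ -2,   0]
  [  0,  -2]

A^3 = A^2·A:
A^3[1,1] = (-2)(0) + (0)(2) = 0
A^3[1,2] = (-2)(-1) + (0)(0) = 2
A^3[2,1] = (0)(0) + (-2)(2) = -4
A^3[2,2] = (0)(-1) + (-2)(0) = 0
A^3 = 
  [  0,   2]
  [ -4,   0]

A^4 = A^3·A:
A^4[1,1] = (0)(0) + (2)(2) = 4
A^4[1,2] = (0)(-1) + (2)(0) = 0
A^4[2,1] = (-4)(0) + (0)(2) = 0
A^4[2,2] = (-4)(-1) + (0)(0) = 4
A^4 = 
  [  4,   0]
  [  0,   4]

Therefore
A^4 = 
  [  4,   0]
  [  0,   4]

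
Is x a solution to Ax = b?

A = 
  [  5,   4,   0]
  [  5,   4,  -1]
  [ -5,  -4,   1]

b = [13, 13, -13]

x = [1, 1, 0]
No

Ax = [9, 9, -9] ≠ b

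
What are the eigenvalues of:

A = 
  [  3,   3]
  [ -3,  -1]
tr(A) = 2, det(A) = 6
Characteristic polynomial: λ² - tr(A)λ + det(A) = λ² - 2λ + 6
λ² - 2λ + 6 = 0  ⇒  λ = (2 ± √((-2)² - 4·(6)))/2 = (2 ± √(-20))/2
  = 1 + i√5,  1 - i√5

λ = 1 + i√5, 1 - i√5  (≈ 1 + 2.236i, 1 - 2.236i)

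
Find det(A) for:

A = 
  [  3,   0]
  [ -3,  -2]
For a 2×2 matrix, det = ad - bc = (3)(-2) - (0)(-3) = -6

det(A) = -6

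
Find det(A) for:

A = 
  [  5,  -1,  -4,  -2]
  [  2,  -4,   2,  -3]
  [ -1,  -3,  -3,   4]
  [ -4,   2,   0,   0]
-494

Cofactor expansion along row 1: det(A) = a₁₁M₁₁ - a₁₂M₁₂ + a₁₃M₁₃ - a₁₄M₁₄

M₁₁ = det[[-4, 2, -3]; [-3, -3, 4]; [2, 0, 0]]
  = (-4)·((-3)(0) - (4)(0)) - (2)·((-3)(0) - (4)(2)) + (-3)·((-3)(0) - (-3)(2))
  = (-4)(0) - (2)(-8) + (-3)(6)
  = -2
M₁₂ = det[[2, 2, -3]; [-1, -3, 4]; [-4, 0, 0]]
  = (2)·((-3)(0) - (4)(0)) - (2)·((-1)(0) - (4)(-4)) + (-3)·((-1)(0) - (-3)(-4))
  = (2)(0) - (2)(16) + (-3)(-12)
  = 4
M₁₃ = det[[2, -4, -3]; [-1, -3, 4]; [-4, 2, 0]]
  = (2)·((-3)(0) - (4)(2)) - (-4)·((-1)(0) - (4)(-4)) + (-3)·((-1)(2) - (-3)(-4))
  = (2)(-8) - (-4)(16) + (-3)(-14)
  = 90
M₁₄ = det[[2, -4, 2]; [-1, -3, -3]; [-4, 2, 0]]
  = (2)·((-3)(0) - (-3)(2)) - (-4)·((-1)(0) - (-3)(-4)) + (2)·((-1)(2) - (-3)(-4))
  = (2)(6) - (-4)(-12) + (2)(-14)
  = -64

det(A) = (5)(-2) - (-1)(4) + (-4)(90) - (-2)(-64) = -494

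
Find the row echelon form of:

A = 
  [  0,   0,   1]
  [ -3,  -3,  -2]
Row operations:
Swap R1 ↔ R2

Resulting echelon form:
REF = 
  [ -3,  -3,  -2]
  [  0,   0,   1]

Rank = 2 (number of non-zero pivot rows).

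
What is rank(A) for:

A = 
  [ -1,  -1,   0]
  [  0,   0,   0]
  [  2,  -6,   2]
Row reduce:
R3 → R3 + (2)·R1
Swap R2 ↔ R3
REF = 
  [ -1,  -1,   0]
  [  0,  -8,   2]
  [  0,   0,   0]
Pivot columns: 1, 2 → 2 pivots.

rank(A) = 2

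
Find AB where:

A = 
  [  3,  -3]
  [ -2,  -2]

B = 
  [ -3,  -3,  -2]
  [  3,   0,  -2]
A is 2×2 and B is 2×3, so AB is 2×3. Each entry is (row of A)·(column of B):
AB[1,1] = (3)(-3) + (-3)(3) = -18
AB[1,2] = (3)(-3) + (-3)(0) = -9
AB[1,3] = (3)(-2) + (-3)(-2) = 0
AB[2,1] = (-2)(-3) + (-2)(3) = 0
AB[2,2] = (-2)(-3) + (-2)(0) = 6
AB[2,3] = (-2)(-2) + (-2)(-2) = 8

AB = 
  [-18,  -9,   0]
  [  0,   6,   8]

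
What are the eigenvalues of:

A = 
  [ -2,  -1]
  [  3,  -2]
tr(A) = -4, det(A) = 7
Characteristic polynomial: λ² - tr(A)λ + det(A) = λ² + 4λ + 7
λ² + 4λ + 7 = 0  ⇒  λ = (-4 ± √((4)² - 4·(7)))/2 = (-4 ± √(-12))/2
  = -2 + i√3,  -2 - i√3

λ = -2 + i√3, -2 - i√3  (≈ -2 + 1.732i, -2 - 1.732i)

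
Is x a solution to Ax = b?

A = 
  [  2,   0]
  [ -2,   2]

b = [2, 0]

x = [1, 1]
Yes

Ax = [2, 0] = b ✓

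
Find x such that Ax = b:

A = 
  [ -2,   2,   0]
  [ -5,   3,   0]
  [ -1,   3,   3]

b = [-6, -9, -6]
Row reduce the augmented matrix [A|b]:
R2 → R2 - (5/2)·R1
R3 → R3 - (1/2)·R1
R3 → R3 + (1)·R2
REF = 
  [ -2,   2,   0,  -6]
  [  0,  -2,   0,   6]
  [  0,   0,   3,   3]

Back-substitution:
x₃ = 3 / 3 = 1
x₂ = (6 - (0)(1)) / (-2) = -3
x₁ = (-6 - (2)(-3) - (0)(1)) / (-2) = 0

x = [0, -3, 1]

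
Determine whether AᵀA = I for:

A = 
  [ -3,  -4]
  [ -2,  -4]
No

AᵀA = 
  [ 13,  20]
  [ 20,  32]
≠ I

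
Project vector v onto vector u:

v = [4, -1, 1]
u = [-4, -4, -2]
proj_u(v) = [14/9, 14/9, 7/9]

v·u = (4)(-4) + (-1)(-4) + (1)(-2) = -14
u·u = (-4)² + (-4)² + (-2)² = 36
proj_u(v) = (v·u / u·u) × u = (-14/36) × u = (-7/18) × u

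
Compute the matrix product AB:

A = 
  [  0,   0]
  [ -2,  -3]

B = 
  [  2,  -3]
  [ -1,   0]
A is 2×2 and B is 2×2, so AB is 2×2. Each entry is (row of A)·(column of B):
AB[1,1] = (0)(2) + (0)(-1) = 0
AB[1,2] = (0)(-3) + (0)(0) = 0
AB[2,1] = (-2)(2) + (-3)(-1) = -1
AB[2,2] = (-2)(-3) + (-3)(0) = 6

AB = 
  [  0,   0]
  [ -1,   6]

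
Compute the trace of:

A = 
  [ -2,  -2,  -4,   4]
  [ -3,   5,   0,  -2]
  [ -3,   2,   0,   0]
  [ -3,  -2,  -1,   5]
8

tr(A) = -2 + 5 + 0 + 5 = 8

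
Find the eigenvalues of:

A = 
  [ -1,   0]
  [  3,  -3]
λ = -1, -3

tr(A) = -4, det(A) = 3
Characteristic polynomial: λ² - tr(A)λ + det(A) = λ² + 4λ + 3
λ² + 4λ + 3 = (λ + 3)(λ + 1)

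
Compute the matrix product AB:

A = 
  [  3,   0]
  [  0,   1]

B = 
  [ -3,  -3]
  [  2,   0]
A is 2×2 and B is 2×2, so AB is 2×2. Each entry is (row of A)·(column of B):
AB[1,1] = (3)(-3) + (0)(2) = -9
AB[1,2] = (3)(-3) + (0)(0) = -9
AB[2,1] = (0)(-3) + (1)(2) = 2
AB[2,2] = (0)(-3) + (1)(0) = 0

AB = 
  [ -9,  -9]
  [  2,   0]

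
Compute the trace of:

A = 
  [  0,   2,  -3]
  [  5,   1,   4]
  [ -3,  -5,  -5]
-4

tr(A) = 0 + 1 + -5 = -4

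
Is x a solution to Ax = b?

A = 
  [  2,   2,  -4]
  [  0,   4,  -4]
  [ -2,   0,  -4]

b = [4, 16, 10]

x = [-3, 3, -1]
Yes

Ax = [4, 16, 10] = b ✓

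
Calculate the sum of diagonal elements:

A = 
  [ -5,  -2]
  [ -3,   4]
-1

tr(A) = -5 + 4 = -1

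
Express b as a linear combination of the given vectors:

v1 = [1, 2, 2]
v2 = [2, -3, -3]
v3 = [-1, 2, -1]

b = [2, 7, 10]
c1 = 3, c2 = -1, c3 = -1

b = 3·v1 + -1·v2 + -1·v3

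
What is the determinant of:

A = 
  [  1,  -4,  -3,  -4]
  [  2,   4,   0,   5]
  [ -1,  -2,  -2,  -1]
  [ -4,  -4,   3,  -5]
Cofactor expansion along row 1: det(A) = a₁₁M₁₁ - a₁₂M₁₂ + a₁₃M₁₃ - a₁₄M₁₄

M₁₁ = det[[4, 0, 5]; [-2, -2, -1]; [-4, 3, -5]]
  = (4)·((-2)(-5) - (-1)(3)) - (0)·((-2)(-5) - (-1)(-4)) + (5)·((-2)(3) - (-2)(-4))
  = (4)(13) - (0)(6) + (5)(-14)
  = -18
M₁₂ = det[[2, 0, 5]; [-1, -2, -1]; [-4, 3, -5]]
  = (2)·((-2)(-5) - (-1)(3)) - (0)·((-1)(-5) - (-1)(-4)) + (5)·((-1)(3) - (-2)(-4))
  = (2)(13) - (0)(1) + (5)(-11)
  = -29
M₁₃ = det[[2, 4, 5]; [-1, -2, -1]; [-4, -4, -5]]
  = (2)·((-2)(-5) - (-1)(-4)) - (4)·((-1)(-5) - (-1)(-4)) + (5)·((-1)(-4) - (-2)(-4))
  = (2)(6) - (4)(1) + (5)(-4)
  = -12
M₁₄ = det[[2, 4, 0]; [-1, -2, -2]; [-4, -4, 3]]
  = (2)·((-2)(3) - (-2)(-4)) - (4)·((-1)(3) - (-2)(-4)) + (0)·((-1)(-4) - (-2)(-4))
  = (2)(-14) - (4)(-11) + (0)(-4)
  = 16

det(A) = (1)(-18) - (-4)(-29) + (-3)(-12) - (-4)(16) = -34

det(A) = -34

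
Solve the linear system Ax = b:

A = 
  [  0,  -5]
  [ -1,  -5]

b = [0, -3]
Row reduce the augmented matrix [A|b]:
Swap R1 ↔ R2
REF = 
  [ -1,  -5,  -3]
  [  0,  -5,   0]

Back-substitution:
x₂ = 0 / (-5) = 0
x₁ = (-3 - (-5)(0)) / (-1) = 3

x = [3, 0]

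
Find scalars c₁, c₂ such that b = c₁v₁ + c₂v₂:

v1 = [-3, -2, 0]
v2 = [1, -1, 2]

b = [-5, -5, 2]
c1 = 2, c2 = 1

b = 2·v1 + 1·v2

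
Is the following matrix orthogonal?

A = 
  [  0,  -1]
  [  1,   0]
Yes

AᵀA = 
  [  1,   0]
  [  0,   1]
= I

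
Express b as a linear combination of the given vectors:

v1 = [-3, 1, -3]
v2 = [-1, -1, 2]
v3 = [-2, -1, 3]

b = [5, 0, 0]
c1 = -1, c2 = 0, c3 = -1

b = -1·v1 + 0·v2 + -1·v3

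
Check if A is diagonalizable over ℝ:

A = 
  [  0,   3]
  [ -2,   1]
No

tr(A) = 1, det(A) = 6
Characteristic polynomial: λ² - tr(A)λ + det(A) = λ² - λ + 6
λ² - λ + 6 = 0  ⇒  λ = (1 ± √((-1)² - 4·(6)))/2 = (1 ± √(-23))/2
  = (1 + i√23)/2,  (1 - i√23)/2
Eigenvalues: (1 + i√23)/2, (1 - i√23)/2  (≈ 0.5 + 2.398i, 0.5 - 2.398i)
Has complex eigenvalues (not diagonalizable over ℝ).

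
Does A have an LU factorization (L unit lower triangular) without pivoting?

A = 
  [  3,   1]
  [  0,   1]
Yes.
A[1,1] = 3 ≠ 0, so Gaussian elimination proceeds without a row swap: multiplier ℓ₂₁ = (0)/(3) = 0, and U[2,2] = 1 - (0)(1) = 1.
L = 
  [  1,   0]
  [  0,   1]
U = 
  [  3,   1]
  [  0,   1]
Check row 2 of LU: [(0)(3), (0)(1) + 1] = [0, 1] = row 2 of A ✓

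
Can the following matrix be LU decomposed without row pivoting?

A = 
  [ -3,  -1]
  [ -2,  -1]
Yes.
A[1,1] = -3 ≠ 0, so Gaussian elimination proceeds without a row swap: multiplier ℓ₂₁ = (-2)/(-3) = 2/3, and U[2,2] = -1 - (2/3)(-1) = -1/3.
L = 
  [  1,   0]
  [2/3,   1]
U = 
  [  -3,   -1]
  [   0, -1/3]
Check row 2 of LU: [(2/3)(-3), (2/3)(-1) + (-1/3)] = [-2, -1] = row 2 of A ✓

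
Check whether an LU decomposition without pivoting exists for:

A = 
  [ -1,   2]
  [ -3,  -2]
Yes.
A[1,1] = -1 ≠ 0, so Gaussian elimination proceeds without a row swap: multiplier ℓ₂₁ = (-3)/(-1) = 3, and U[2,2] = -2 - (3)(2) = -8.
L = 
  [  1,   0]
  [  3,   1]
U = 
  [ -1,   2]
  [  0,  -8]
Check row 2 of LU: [(3)(-1), (3)(2) + (-8)] = [-3, -2] = row 2 of A ✓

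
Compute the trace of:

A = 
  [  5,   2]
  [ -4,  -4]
1

tr(A) = 5 + -4 = 1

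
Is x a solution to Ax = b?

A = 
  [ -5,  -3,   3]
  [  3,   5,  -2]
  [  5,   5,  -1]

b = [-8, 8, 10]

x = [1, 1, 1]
No

Ax = [-5, 6, 9] ≠ b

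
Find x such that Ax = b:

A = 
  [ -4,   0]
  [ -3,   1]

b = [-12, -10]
Row reduce the augmented matrix [A|b]:
R2 → R2 - (3/4)·R1
REF = 
  [ -4,   0, -12]
  [  0,   1,  -1]

Back-substitution:
x₂ = (-1) / 1 = -1
x₁ = (-12 - (0)(-1)) / (-4) = 3

x = [3, -1]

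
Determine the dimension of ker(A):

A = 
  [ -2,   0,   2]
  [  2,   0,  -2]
nullity(A) = 2

Row reduce:
R2 → R2 + (1)·R1
REF = 
  [ -2,   0,   2]
  [  0,   0,   0]
Pivot columns: 1 → 1 pivot.
rank(A) = 1, so nullity(A) = 3 - 1 = 2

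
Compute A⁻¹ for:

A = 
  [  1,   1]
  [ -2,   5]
det(A) = (1)(5) - (1)(-2) = 7
For a 2×2 matrix, A⁻¹ = (1/det(A)) · [[d, -b], [-c, a]]
    = (1/7) · [[5, -1], [2, 1]]

A⁻¹ = 
  [ 5/7, -1/7]
  [ 2/7,  1/7]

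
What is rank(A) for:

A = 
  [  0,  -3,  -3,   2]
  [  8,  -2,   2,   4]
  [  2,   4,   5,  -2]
Row reduce:
Swap R1 ↔ R2
R3 → R3 - (1/4)·R1
R3 → R3 + (3/2)·R2
REF = 
  [  8,  -2,   2,   4]
  [  0,  -3,  -3,   2]
  [  0,   0,   0,   0]
Pivot columns: 1, 2 → 2 pivots.

rank(A) = 2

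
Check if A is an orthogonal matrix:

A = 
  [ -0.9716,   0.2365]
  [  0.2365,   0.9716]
Yes

AᵀA = 
  [  0.9999,   0]
  [  0,   0.9999]
≈ I (equal to I up to the 4-dp rounding of the entries)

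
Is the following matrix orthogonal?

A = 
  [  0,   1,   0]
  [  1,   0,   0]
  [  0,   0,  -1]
Yes

AᵀA = 
  [  1,   0,   0]
  [  0,   1,   0]
  [  0,   0,   1]
= I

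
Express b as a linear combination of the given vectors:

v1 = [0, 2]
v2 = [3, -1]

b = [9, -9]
c1 = -3, c2 = 3

b = -3·v1 + 3·v2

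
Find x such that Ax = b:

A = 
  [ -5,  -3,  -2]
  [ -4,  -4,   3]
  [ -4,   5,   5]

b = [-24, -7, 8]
x = [3, 1, 3]

Row reduce the augmented matrix [A|b]:
R2 → R2 - (4/5)·R1
R3 → R3 - (4/5)·R1
R3 → R3 + (37/8)·R2
REF = 
  [   -5,    -3,    -2,   -24]
  [    0,  -8/5,  23/5,  61/5]
  [    0,     0, 223/8, 669/8]

Back-substitution:
x₃ = (669/8) / (223/8) = 3
x₂ = (61/5 - (23/5)(3)) / (-8/5) = 1
x₁ = (-24 - (-3)(1) - (-2)(3)) / (-5) = 3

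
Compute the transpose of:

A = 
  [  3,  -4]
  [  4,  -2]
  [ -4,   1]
Aᵀ = 
  [  3,   4,  -4]
  [ -4,  -2,   1]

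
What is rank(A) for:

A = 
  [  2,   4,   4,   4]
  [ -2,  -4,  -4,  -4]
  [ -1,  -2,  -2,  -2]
rank(A) = 1

Row reduce:
R2 → R2 + (1)·R1
R3 → R3 + (1/2)·R1
REF = 
  [  2,   4,   4,   4]
  [  0,   0,   0,   0]
  [  0,   0,   0,   0]
Pivot columns: 1 → 1 pivot.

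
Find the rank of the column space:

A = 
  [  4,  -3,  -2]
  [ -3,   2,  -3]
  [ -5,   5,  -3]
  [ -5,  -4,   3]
dim(Col(A)) = 3

Row reduce:
R2 → R2 + (3/4)·R1
R3 → R3 + (5/4)·R1
R4 → R4 + (5/4)·R1
R3 → R3 + (5)·R2
R4 → R4 - (31)·R2
R4 → R4 + (5)·R3
REF = 
  [   4,   -3,   -2]
  [   0, -1/4, -9/2]
  [   0,    0,  -28]
  [   0,    0,    0]
Pivot columns: 1, 2, 3 → 3 pivots.
dim(Col(A)) = number of pivot columns = 3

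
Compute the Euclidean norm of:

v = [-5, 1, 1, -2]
5.568

||v||₂ = √((-5)² + (1)² + (1)² + (-2)²) = √31 = 5.568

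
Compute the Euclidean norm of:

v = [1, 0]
1

||v||₂ = √((1)² + (0)²) = √1 = 1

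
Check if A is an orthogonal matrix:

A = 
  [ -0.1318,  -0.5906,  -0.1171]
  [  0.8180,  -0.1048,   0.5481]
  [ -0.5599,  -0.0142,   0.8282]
No

AᵀA = 
  [  1,   0.0001,   0.0001]
  [  0.0001,   0.3600,   0]
  [  0.0001,   0,   1]
≠ I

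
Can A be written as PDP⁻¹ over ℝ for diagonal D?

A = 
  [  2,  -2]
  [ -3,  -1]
Yes

tr(A) = 1, det(A) = -8
Characteristic polynomial: λ² - tr(A)λ + det(A) = λ² - λ - 8
λ² - λ - 8 = 0  ⇒  λ = (1 ± √((-1)² - 4·(-8)))/2 = (1 ± √(33))/2
  = (1 + √33)/2,  (1 - √33)/2
Eigenvalues: (1 + √33)/2, (1 - √33)/2  (≈ 3.372, -2.372)
The two irrational eigenvalues are distinct (simple), so each has alg. mult. = geom. mult. = 1.
Sum of geometric multiplicities equals n, so A has n independent eigenvectors.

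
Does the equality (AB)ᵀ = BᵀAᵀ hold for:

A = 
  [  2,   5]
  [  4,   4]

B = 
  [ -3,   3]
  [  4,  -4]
Yes

(AB)ᵀ = 
  [ 14,   4]
  [-14,  -4]

BᵀAᵀ = 
  [ 14,   4]
  [-14,  -4]

Both sides are equal — this is the standard identity (AB)ᵀ = BᵀAᵀ, which holds for all A, B.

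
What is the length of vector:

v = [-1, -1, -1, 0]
1.732

||v||₂ = √((-1)² + (-1)² + (-1)² + (0)²) = √3 = 1.732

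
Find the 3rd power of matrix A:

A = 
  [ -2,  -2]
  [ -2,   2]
A² = A·A:
A²[1,1] = (-2)(-2) + (-2)(-2) = 8
A²[1,2] = (-2)(-2) + (-2)(2) = 0
A²[2,1] = (-2)(-2) + (2)(-2) = 0
A²[2,2] = (-2)(-2) + (2)(2) = 8
A² = 
  [  8,   0]
  [  0,   8]

A^3 = A^2·A:
A^3[1,1] = (8)(-2) + (0)(-2) = -16
A^3[1,2] = (8)(-2) + (0)(2) = -16
A^3[2,1] = (0)(-2) + (8)(-2) = -16
A^3[2,2] = (0)(-2) + (8)(2) = 16
A^3 = 
  [-16, -16]
  [-16,  16]

Therefore
A^3 = 
  [-16, -16]
  [-16,  16]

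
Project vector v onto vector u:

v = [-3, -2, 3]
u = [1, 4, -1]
v·u = (-3)(1) + (-2)(4) + (3)(-1) = -14
u·u = (1)² + (4)² + (-1)² = 18
proj_u(v) = (v·u / u·u) × u = (-14/18) × u = (-7/9) × u

proj_u(v) = [-7/9, -28/9, 7/9]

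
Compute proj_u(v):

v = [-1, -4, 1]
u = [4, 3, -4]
proj_u(v) = [-80/41, -60/41, 80/41]

v·u = (-1)(4) + (-4)(3) + (1)(-4) = -20
u·u = (4)² + (3)² + (-4)² = 41
proj_u(v) = (v·u / u·u) × u = (-20/41) × u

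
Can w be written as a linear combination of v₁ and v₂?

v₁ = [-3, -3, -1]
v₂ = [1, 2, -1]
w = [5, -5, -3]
No

Form the augmented matrix and row-reduce:
[v₁|v₂|w] = 
  [ -3,   1,   5]
  [ -3,   2,  -5]
  [ -1,  -1,  -3]
R2 → R2 - (1)·R1
R3 → R3 - (1/3)·R1
R3 → R3 + (4/3)·R2
REF = 
  [ -3,   1,   5]
  [  0,   1, -10]
  [  0,   0, -18]

Row 3 reads [0 0 | -18], i.e. 0 = -18, so the system is inconsistent and w ∉ span{v₁, v₂}.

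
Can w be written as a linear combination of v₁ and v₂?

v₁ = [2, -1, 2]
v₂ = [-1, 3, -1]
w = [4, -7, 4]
Yes

Form the augmented matrix and row-reduce:
[v₁|v₂|w] = 
  [  2,  -1,   4]
  [ -1,   3,  -7]
  [  2,  -1,   4]
R2 → R2 + (1/2)·R1
R3 → R3 - (1)·R1
REF = 
  [  2,  -1,   4]
  [  0, 5/2,  -5]
  [  0,   0,   0]

No row of the form [0 0 | nonzero], so the system is consistent. Back-substitution gives c₁ = 1, c₂ = -2: w = (1)·v₁ + (-2)·v₂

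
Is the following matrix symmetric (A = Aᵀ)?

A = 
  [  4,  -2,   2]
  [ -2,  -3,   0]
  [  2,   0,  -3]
Yes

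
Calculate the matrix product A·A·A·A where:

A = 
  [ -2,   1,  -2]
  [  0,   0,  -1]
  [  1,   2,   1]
A^4 = 
  [  9,   3,   5]
  [  1,   7,   4]
  [ -2,  -9,   5]

A² = A·A:
A²[1,1] = (-2)(-2) + (1)(0) + (-2)(1) = 2
A²[1,2] = (-2)(1) + (1)(0) + (-2)(2) = -6
A²[1,3] = (-2)(-2) + (1)(-1) + (-2)(1) = 1
A²[2,1] = (0)(-2) + (0)(0) + (-1)(1) = -1
A²[2,2] = (0)(1) + (0)(0) + (-1)(2) = -2
A²[2,3] = (0)(-2) + (0)(-1) + (-1)(1) = -1
A²[3,1] = (1)(-2) + (2)(0) + (1)(1) = -1
A²[3,2] = (1)(1) + (2)(0) + (1)(2) = 3
A²[3,3] = (1)(-2) + (2)(-1) + (1)(1) = -3
A² = 
  [  2,  -6,   1]
  [ -1,  -2,  -1]
  [ -1,   3,  -3]

A^3 = A^2·A:
A^3[1,1] = (2)(-2) + (-6)(0) + (1)(1) = -3
A^3[1,2] = (2)(1) + (-6)(0) + (1)(2) = 4
A^3[1,3] = (2)(-2) + (-6)(-1) + (1)(1) = 3
A^3[2,1] = (-1)(-2) + (-2)(0) + (-1)(1) = 1
A^3[2,2] = (-1)(1) + (-2)(0) + (-1)(2) = -3
A^3[2,3] = (-1)(-2) + (-2)(-1) + (-1)(1) = 3
A^3[3,1] = (-1)(-2) + (3)(0) + (-3)(1) = -1
A^3[3,2] = (-1)(1) + (3)(0) + (-3)(2) = -7
A^3[3,3] = (-1)(-2) + (3)(-1) + (-3)(1) = -4
A^3 = 
  [ -3,   4,   3]
  [  1,  -3,   3]
  [ -1,  -7,  -4]

A^4 = A^3·A:
A^4[1,1] = (-3)(-2) + (4)(0) + (3)(1) = 9
A^4[1,2] = (-3)(1) + (4)(0) + (3)(2) = 3
A^4[1,3] = (-3)(-2) + (4)(-1) + (3)(1) = 5
A^4[2,1] = (1)(-2) + (-3)(0) + (3)(1) = 1
A^4[2,2] = (1)(1) + (-3)(0) + (3)(2) = 7
A^4[2,3] = (1)(-2) + (-3)(-1) + (3)(1) = 4
A^4[3,1] = (-1)(-2) + (-7)(0) + (-4)(1) = -2
A^4[3,2] = (-1)(1) + (-7)(0) + (-4)(2) = -9
A^4[3,3] = (-1)(-2) + (-7)(-1) + (-4)(1) = 5
A^4 = 
  [  9,   3,   5]
  [  1,   7,   4]
  [ -2,  -9,   5]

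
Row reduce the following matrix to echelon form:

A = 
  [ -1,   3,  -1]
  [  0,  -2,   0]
Row operations:
No row operations needed (already in echelon form).

Resulting echelon form:
REF = 
  [ -1,   3,  -1]
  [  0,  -2,   0]

Rank = 2 (number of non-zero pivot rows).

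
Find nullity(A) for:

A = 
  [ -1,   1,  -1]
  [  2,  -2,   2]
nullity(A) = 2

Row reduce:
R2 → R2 + (2)·R1
REF = 
  [ -1,   1,  -1]
  [  0,   0,   0]
Pivot columns: 1 → 1 pivot.
rank(A) = 1, so nullity(A) = 3 - 1 = 2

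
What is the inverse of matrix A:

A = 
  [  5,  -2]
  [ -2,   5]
det(A) = (5)(5) - (-2)(-2) = 21
For a 2×2 matrix, A⁻¹ = (1/det(A)) · [[d, -b], [-c, a]]
    = (1/21) · [[5, 2], [2, 5]]

A⁻¹ = 
  [5/21, 2/21]
  [2/21, 5/21]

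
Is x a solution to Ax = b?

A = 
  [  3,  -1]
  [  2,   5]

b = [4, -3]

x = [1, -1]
Yes

Ax = [4, -3] = b ✓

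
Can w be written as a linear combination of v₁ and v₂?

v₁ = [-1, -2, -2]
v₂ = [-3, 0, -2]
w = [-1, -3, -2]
No

Form the augmented matrix and row-reduce:
[v₁|v₂|w] = 
  [ -1,  -3,  -1]
  [ -2,   0,  -3]
  [ -2,  -2,  -2]
R2 → R2 - (2)·R1
R3 → R3 - (2)·R1
R3 → R3 - (2/3)·R2
REF = 
  [ -1,  -3,  -1]
  [  0,   6,  -1]
  [  0,   0, 2/3]

Row 3 reads [0 0 | 2/3], i.e. 0 = 2/3, so the system is inconsistent and w ∉ span{v₁, v₂}.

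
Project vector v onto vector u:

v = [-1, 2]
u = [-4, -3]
proj_u(v) = [8/25, 6/25]

v·u = (-1)(-4) + (2)(-3) = -2
u·u = (-4)² + (-3)² = 25
proj_u(v) = (v·u / u·u) × u = (-2/25) × u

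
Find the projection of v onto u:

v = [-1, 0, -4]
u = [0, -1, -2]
proj_u(v) = [0, -8/5, -16/5]

v·u = (-1)(0) + (0)(-1) + (-4)(-2) = 8
u·u = (0)² + (-1)² + (-2)² = 5
proj_u(v) = (v·u / u·u) × u = (8/5) × u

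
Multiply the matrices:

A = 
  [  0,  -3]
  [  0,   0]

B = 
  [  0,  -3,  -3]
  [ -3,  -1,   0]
AB = 
  [  9,   3,   0]
  [  0,   0,   0]

A is 2×2 and B is 2×3, so AB is 2×3. Each entry is (row of A)·(column of B):
AB[1,1] = (0)(0) + (-3)(-3) = 9
AB[1,2] = (0)(-3) + (-3)(-1) = 3
AB[1,3] = (0)(-3) + (-3)(0) = 0
AB[2,1] = (0)(0) + (0)(-3) = 0
AB[2,2] = (0)(-3) + (0)(-1) = 0
AB[2,3] = (0)(-3) + (0)(0) = 0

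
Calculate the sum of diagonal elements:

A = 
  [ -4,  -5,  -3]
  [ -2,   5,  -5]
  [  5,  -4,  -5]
-4

tr(A) = -4 + 5 + -5 = -4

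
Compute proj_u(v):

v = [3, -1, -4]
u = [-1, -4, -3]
v·u = (3)(-1) + (-1)(-4) + (-4)(-3) = 13
u·u = (-1)² + (-4)² + (-3)² = 26
proj_u(v) = (v·u / u·u) × u = (13/26) × u = (1/2) × u

proj_u(v) = [-1/2, -2, -3/2]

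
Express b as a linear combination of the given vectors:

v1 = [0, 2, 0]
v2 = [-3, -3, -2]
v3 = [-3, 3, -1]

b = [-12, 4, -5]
c1 = -1, c2 = 1, c3 = 3

b = -1·v1 + 1·v2 + 3·v3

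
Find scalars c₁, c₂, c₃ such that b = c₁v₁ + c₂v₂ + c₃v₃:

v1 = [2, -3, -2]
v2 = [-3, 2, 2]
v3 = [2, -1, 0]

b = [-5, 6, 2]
c1 = -2, c2 = -1, c3 = -2

b = -2·v1 + -1·v2 + -2·v3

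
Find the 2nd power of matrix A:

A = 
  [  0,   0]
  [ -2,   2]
A² = A·A:
A²[1,1] = (0)(0) + (0)(-2) = 0
A²[1,2] = (0)(0) + (0)(2) = 0
A²[2,1] = (-2)(0) + (2)(-2) = -4
A²[2,2] = (-2)(0) + (2)(2) = 4
A² = 
  [  0,   0]
  [ -4,   4]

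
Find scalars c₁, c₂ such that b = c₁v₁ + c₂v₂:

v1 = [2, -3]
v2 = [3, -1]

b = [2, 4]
c1 = -2, c2 = 2

b = -2·v1 + 2·v2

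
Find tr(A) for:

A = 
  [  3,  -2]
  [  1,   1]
4

tr(A) = 3 + 1 = 4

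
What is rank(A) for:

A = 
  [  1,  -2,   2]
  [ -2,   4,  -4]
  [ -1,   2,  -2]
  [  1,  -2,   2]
rank(A) = 1

Row reduce:
R2 → R2 + (2)·R1
R3 → R3 + (1)·R1
R4 → R4 - (1)·R1
REF = 
  [  1,  -2,   2]
  [  0,   0,   0]
  [  0,   0,   0]
  [  0,   0,   0]
Pivot columns: 1 → 1 pivot.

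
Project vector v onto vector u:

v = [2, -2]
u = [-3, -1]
v·u = (2)(-3) + (-2)(-1) = -4
u·u = (-3)² + (-1)² = 10
proj_u(v) = (v·u / u·u) × u = (-4/10) × u = (-2/5) × u

proj_u(v) = [6/5, 2/5]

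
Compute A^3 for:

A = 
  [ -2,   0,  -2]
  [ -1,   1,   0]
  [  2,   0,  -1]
A² = A·A:
A²[1,1] = (-2)(-2) + (0)(-1) + (-2)(2) = 0
A²[1,2] = (-2)(0) + (0)(1) + (-2)(0) = 0
A²[1,3] = (-2)(-2) + (0)(0) + (-2)(-1) = 6
A²[2,1] = (-1)(-2) + (1)(-1) + (0)(2) = 1
A²[2,2] = (-1)(0) + (1)(1) + (0)(0) = 1
A²[2,3] = (-1)(-2) + (1)(0) + (0)(-1) = 2
A²[3,1] = (2)(-2) + (0)(-1) + (-1)(2) = -6
A²[3,2] = (2)(0) + (0)(1) + (-1)(0) = 0
A²[3,3] = (2)(-2) + (0)(0) + (-1)(-1) = -3
A² = 
  [  0,   0,   6]
  [  1,   1,   2]
  [ -6,   0,  -3]

A^3 = A^2·A:
A^3[1,1] = (0)(-2) + (0)(-1) + (6)(2) = 12
A^3[1,2] = (0)(0) + (0)(1) + (6)(0) = 0
A^3[1,3] = (0)(-2) + (0)(0) + (6)(-1) = -6
A^3[2,1] = (1)(-2) + (1)(-1) + (2)(2) = 1
A^3[2,2] = (1)(0) + (1)(1) + (2)(0) = 1
A^3[2,3] = (1)(-2) + (1)(0) + (2)(-1) = -4
A^3[3,1] = (-6)(-2) + (0)(-1) + (-3)(2) = 6
A^3[3,2] = (-6)(0) + (0)(1) + (-3)(0) = 0
A^3[3,3] = (-6)(-2) + (0)(0) + (-3)(-1) = 15
A^3 = 
  [ 12,   0,  -6]
  [  1,   1,  -4]
  [  6,   0,  15]

Therefore
A^3 = 
  [ 12,   0,  -6]
  [  1,   1,  -4]
  [  6,   0,  15]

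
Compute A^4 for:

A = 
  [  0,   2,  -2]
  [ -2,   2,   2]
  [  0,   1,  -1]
A² = A·A:
A²[1,1] = (0)(0) + (2)(-2) + (-2)(0) = -4
A²[1,2] = (0)(2) + (2)(2) + (-2)(1) = 2
A²[1,3] = (0)(-2) + (2)(2) + (-2)(-1) = 6
A²[2,1] = (-2)(0) + (2)(-2) + (2)(0) = -4
A²[2,2] = (-2)(2) + (2)(2) + (2)(1) = 2
A²[2,3] = (-2)(-2) + (2)(2) + (2)(-1) = 6
A²[3,1] = (0)(0) + (1)(-2) + (-1)(0) = -2
A²[3,2] = (0)(2) + (1)(2) + (-1)(1) = 1
A²[3,3] = (0)(-2) + (1)(2) + (-1)(-1) = 3
A² = 
  [ -4,   2,   6]
  [ -4,   2,   6]
  [ -2,   1,   3]

A^3 = A^2·A:
A^3[1,1] = (-4)(0) + (2)(-2) + (6)(0) = -4
A^3[1,2] = (-4)(2) + (2)(2) + (6)(1) = 2
A^3[1,3] = (-4)(-2) + (2)(2) + (6)(-1) = 6
A^3[2,1] = (-4)(0) + (2)(-2) + (6)(0) = -4
A^3[2,2] = (-4)(2) + (2)(2) + (6)(1) = 2
A^3[2,3] = (-4)(-2) + (2)(2) + (6)(-1) = 6
A^3[3,1] = (-2)(0) + (1)(-2) + (3)(0) = -2
A^3[3,2] = (-2)(2) + (1)(2) + (3)(1) = 1
A^3[3,3] = (-2)(-2) + (1)(2) + (3)(-1) = 3
A^3 = 
  [ -4,   2,   6]
  [ -4,   2,   6]
  [ -2,   1,   3]

A^4 = A^3·A:
A^4[1,1] = (-4)(0) + (2)(-2) + (6)(0) = -4
A^4[1,2] = (-4)(2) + (2)(2) + (6)(1) = 2
A^4[1,3] = (-4)(-2) + (2)(2) + (6)(-1) = 6
A^4[2,1] = (-4)(0) + (2)(-2) + (6)(0) = -4
A^4[2,2] = (-4)(2) + (2)(2) + (6)(1) = 2
A^4[2,3] = (-4)(-2) + (2)(2) + (6)(-1) = 6
A^4[3,1] = (-2)(0) + (1)(-2) + (3)(0) = -2
A^4[3,2] = (-2)(2) + (1)(2) + (3)(1) = 1
A^4[3,3] = (-2)(-2) + (1)(2) + (3)(-1) = 3
A^4 = 
  [ -4,   2,   6]
  [ -4,   2,   6]
  [ -2,   1,   3]

Therefore
A^4 = 
  [ -4,   2,   6]
  [ -4,   2,   6]
  [ -2,   1,   3]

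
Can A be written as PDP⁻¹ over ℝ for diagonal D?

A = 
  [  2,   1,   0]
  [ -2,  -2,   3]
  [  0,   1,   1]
No

Characteristic polynomial: det(λI - A) = λ³ - λ² - 5λ + 8
By the rational root theorem any rational root is an integer dividing 8; none of those is a root, so p(λ) has no rational roots and hence (being an irreducible cubic) no repeated roots.
Discriminant of the cubic: Δ = -451
Δ < 0 ⇒ one real eigenvalue and a complex-conjugate pair: λ ≈ -2.424, 1.712 + 0.6076i, 1.712 - 0.6076i
Has complex eigenvalues (not diagonalizable over ℝ).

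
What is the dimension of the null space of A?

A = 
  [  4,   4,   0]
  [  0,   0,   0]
nullity(A) = 2

Row reduce:
(no row operations needed)
REF = 
  [  4,   4,   0]
  [  0,   0,   0]
Pivot columns: 1 → 1 pivot.
rank(A) = 1, so nullity(A) = 3 - 1 = 2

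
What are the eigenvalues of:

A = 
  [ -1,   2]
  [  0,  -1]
tr(A) = -2, det(A) = 1
Characteristic polynomial: λ² - tr(A)λ + det(A) = λ² + 2λ + 1
λ² + 2λ + 1 = (λ + 1)²

λ = -1, -1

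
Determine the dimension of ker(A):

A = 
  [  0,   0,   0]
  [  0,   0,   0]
nullity(A) = 3

Row reduce:
(no row operations needed)
REF = 
  [  0,   0,   0]
  [  0,   0,   0]
Pivot columns: none → 0 pivots.
rank(A) = 0, so nullity(A) = 3 - 0 = 3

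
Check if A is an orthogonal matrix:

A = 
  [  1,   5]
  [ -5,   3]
No

AᵀA = 
  [ 26, -10]
  [-10,  34]
≠ I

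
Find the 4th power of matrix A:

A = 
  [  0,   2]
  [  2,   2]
A^4 = 
  [ 32,  48]
  [ 48,  80]

A² = A·A:
A²[1,1] = (0)(0) + (2)(2) = 4
A²[1,2] = (0)(2) + (2)(2) = 4
A²[2,1] = (2)(0) + (2)(2) = 4
A²[2,2] = (2)(2) + (2)(2) = 8
A² = 
  [  4,   4]
  [  4,   8]

A^3 = A^2·A:
A^3[1,1] = (4)(0) + (4)(2) = 8
A^3[1,2] = (4)(2) + (4)(2) = 16
A^3[2,1] = (4)(0) + (8)(2) = 16
A^3[2,2] = (4)(2) + (8)(2) = 24
A^3 = 
  [  8,  16]
  [ 16,  24]

A^4 = A^3·A:
A^4[1,1] = (8)(0) + (16)(2) = 32
A^4[1,2] = (8)(2) + (16)(2) = 48
A^4[2,1] = (16)(0) + (24)(2) = 48
A^4[2,2] = (16)(2) + (24)(2) = 80
A^4 = 
  [ 32,  48]
  [ 48,  80]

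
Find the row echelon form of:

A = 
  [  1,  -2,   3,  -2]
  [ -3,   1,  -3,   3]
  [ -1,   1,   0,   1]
Row operations:
R2 → R2 + (3)·R1
R3 → R3 + (1)·R1
R3 → R3 - (1/5)·R2

Resulting echelon form:
REF = 
  [   1,   -2,    3,   -2]
  [   0,   -5,    6,   -3]
  [   0,    0,  9/5, -2/5]

Rank = 3 (number of non-zero pivot rows).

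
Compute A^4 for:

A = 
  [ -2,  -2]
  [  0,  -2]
A^4 = 
  [ 16,  64]
  [  0,  16]

A² = A·A:
A²[1,1] = (-2)(-2) + (-2)(0) = 4
A²[1,2] = (-2)(-2) + (-2)(-2) = 8
A²[2,1] = (0)(-2) + (-2)(0) = 0
A²[2,2] = (0)(-2) + (-2)(-2) = 4
A² = 
  [  4,   8]
  [  0,   4]

A^3 = A^2·A:
A^3[1,1] = (4)(-2) + (8)(0) = -8
A^3[1,2] = (4)(-2) + (8)(-2) = -24
A^3[2,1] = (0)(-2) + (4)(0) = 0
A^3[2,2] = (0)(-2) + (4)(-2) = -8
A^3 = 
  [ -8, -24]
  [  0,  -8]

A^4 = A^3·A:
A^4[1,1] = (-8)(-2) + (-24)(0) = 16
A^4[1,2] = (-8)(-2) + (-24)(-2) = 64
A^4[2,1] = (0)(-2) + (-8)(0) = 0
A^4[2,2] = (0)(-2) + (-8)(-2) = 16
A^4 = 
  [ 16,  64]
  [  0,  16]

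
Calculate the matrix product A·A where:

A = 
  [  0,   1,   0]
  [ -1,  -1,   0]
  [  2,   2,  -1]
A² = A·A:
A²[1,1] = (0)(0) + (1)(-1) + (0)(2) = -1
A²[1,2] = (0)(1) + (1)(-1) + (0)(2) = -1
A²[1,3] = (0)(0) + (1)(0) + (0)(-1) = 0
A²[2,1] = (-1)(0) + (-1)(-1) + (0)(2) = 1
A²[2,2] = (-1)(1) + (-1)(-1) + (0)(2) = 0
A²[2,3] = (-1)(0) + (-1)(0) + (0)(-1) = 0
A²[3,1] = (2)(0) + (2)(-1) + (-1)(2) = -4
A²[3,2] = (2)(1) + (2)(-1) + (-1)(2) = -2
A²[3,3] = (2)(0) + (2)(0) + (-1)(-1) = 1
A² = 
  [ -1,  -1,   0]
  [  1,   0,   0]
  [ -4,  -2,   1]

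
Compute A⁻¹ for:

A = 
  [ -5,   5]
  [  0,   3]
det(A) = (-5)(3) - (5)(0) = -15
For a 2×2 matrix, A⁻¹ = (1/det(A)) · [[d, -b], [-c, a]]
    = (-1/15) · [[3, -5], [0, -5]]

A⁻¹ = 
  [-1/5,  1/3]
  [   0,  1/3]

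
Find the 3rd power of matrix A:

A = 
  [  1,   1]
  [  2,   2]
A^3 = 
  [  9,   9]
  [ 18,  18]

A² = A·A:
A²[1,1] = (1)(1) + (1)(2) = 3
A²[1,2] = (1)(1) + (1)(2) = 3
A²[2,1] = (2)(1) + (2)(2) = 6
A²[2,2] = (2)(1) + (2)(2) = 6
A² = 
  [  3,   3]
  [  6,   6]

A^3 = A^2·A:
A^3[1,1] = (3)(1) + (3)(2) = 9
A^3[1,2] = (3)(1) + (3)(2) = 9
A^3[2,1] = (6)(1) + (6)(2) = 18
A^3[2,2] = (6)(1) + (6)(2) = 18
A^3 = 
  [  9,   9]
  [ 18,  18]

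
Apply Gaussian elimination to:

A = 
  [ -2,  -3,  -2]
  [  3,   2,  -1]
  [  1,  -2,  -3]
Row operations:
R2 → R2 + (3/2)·R1
R3 → R3 + (1/2)·R1
R3 → R3 - (7/5)·R2

Resulting echelon form:
REF = 
  [  -2,   -3,   -2]
  [   0, -5/2,   -4]
  [   0,    0,  8/5]

Rank = 3 (number of non-zero pivot rows).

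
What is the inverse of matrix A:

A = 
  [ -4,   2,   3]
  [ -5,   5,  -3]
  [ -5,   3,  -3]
det(A) = (-4)·((5)(-3) - (-3)(3)) - (2)·((-5)(-3) - (-3)(-5)) + (3)·((-5)(3) - (5)(-5))
  = (-4)(-6) - (2)(0) + (3)(10)
  = 54
det(A) = 54 ≠ 0, so A is invertible.

Cofactors Cᵢⱼ = (-1)ⁱ⁺ʲ·Mᵢⱼ:
C = 
  [ -6,   0,  10]
  [ 15,  27,   2]
  [-21, -27, -10]

adj(A) = Cᵀ:
adj(A) = 
  [ -6,  15, -21]
  [  0,  27, -27]
  [ 10,   2, -10]

A⁻¹ = (1/54) · adj(A):
A⁻¹ = 
  [ -1/9,  5/18, -7/18]
  [    0,   1/2,  -1/2]
  [ 5/27,  1/27, -5/27]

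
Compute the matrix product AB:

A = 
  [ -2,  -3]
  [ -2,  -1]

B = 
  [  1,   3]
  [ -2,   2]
AB = 
  [  4, -12]
  [  0,  -8]

A is 2×2 and B is 2×2, so AB is 2×2. Each entry is (row of A)·(column of B):
AB[1,1] = (-2)(1) + (-3)(-2) = 4
AB[1,2] = (-2)(3) + (-3)(2) = -12
AB[2,1] = (-2)(1) + (-1)(-2) = 0
AB[2,2] = (-2)(3) + (-1)(2) = -8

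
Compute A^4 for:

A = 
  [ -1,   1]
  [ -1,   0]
A² = A·A:
A²[1,1] = (-1)(-1) + (1)(-1) = 0
A²[1,2] = (-1)(1) + (1)(0) = -1
A²[2,1] = (-1)(-1) + (0)(-1) = 1
A²[2,2] = (-1)(1) + (0)(0) = -1
A² = 
  [  0,  -1]
  [  1,  -1]

A^3 = A^2·A:
A^3[1,1] = (0)(-1) + (-1)(-1) = 1
A^3[1,2] = (0)(1) + (-1)(0) = 0
A^3[2,1] = (1)(-1) + (-1)(-1) = 0
A^3[2,2] = (1)(1) + (-1)(0) = 1
A^3 = 
  [  1,   0]
  [  0,   1]

A^4 = A^3·A:
A^4[1,1] = (1)(-1) + (0)(-1) = -1
A^4[1,2] = (1)(1) + (0)(0) = 1
A^4[2,1] = (0)(-1) + (1)(-1) = -1
A^4[2,2] = (0)(1) + (1)(0) = 0
A^4 = 
  [ -1,   1]
  [ -1,   0]

Therefore
A^4 = 
  [ -1,   1]
  [ -1,   0]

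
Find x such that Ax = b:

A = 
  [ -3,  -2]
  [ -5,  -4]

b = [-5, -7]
x = [3, -2]

Row reduce the augmented matrix [A|b]:
R2 → R2 - (5/3)·R1
REF = 
  [  -3,   -2,   -5]
  [   0, -2/3,  4/3]

Back-substitution:
x₂ = (4/3) / (-2/3) = -2
x₁ = (-5 - (-2)(-2)) / (-3) = 3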